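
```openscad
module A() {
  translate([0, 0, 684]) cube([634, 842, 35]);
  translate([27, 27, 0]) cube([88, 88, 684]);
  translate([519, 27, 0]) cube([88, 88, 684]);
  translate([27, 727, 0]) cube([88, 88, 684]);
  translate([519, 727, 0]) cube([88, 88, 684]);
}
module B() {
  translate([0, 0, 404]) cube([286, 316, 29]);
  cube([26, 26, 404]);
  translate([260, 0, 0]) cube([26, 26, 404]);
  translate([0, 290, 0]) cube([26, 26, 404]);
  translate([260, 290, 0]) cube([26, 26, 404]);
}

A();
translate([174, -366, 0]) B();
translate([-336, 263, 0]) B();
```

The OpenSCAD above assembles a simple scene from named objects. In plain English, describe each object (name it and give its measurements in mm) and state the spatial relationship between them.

A is a table with a 634×842 mm rectangular top, 35 mm thick, top surface at z = 719 mm, supported by four 88×88 mm square legs, each inset 27 mm from the nearest pair of top edges, running from the floor.

B is a four-legged stool. The seat is 286×316 mm, 29 mm thick, top at z = 433 mm. It stands on four square legs, each 26×26 mm in cross-section, from z = 0 to the seat underside, each flush with a corner of the seat.

Two stools sit around the table at the −y, −x sides.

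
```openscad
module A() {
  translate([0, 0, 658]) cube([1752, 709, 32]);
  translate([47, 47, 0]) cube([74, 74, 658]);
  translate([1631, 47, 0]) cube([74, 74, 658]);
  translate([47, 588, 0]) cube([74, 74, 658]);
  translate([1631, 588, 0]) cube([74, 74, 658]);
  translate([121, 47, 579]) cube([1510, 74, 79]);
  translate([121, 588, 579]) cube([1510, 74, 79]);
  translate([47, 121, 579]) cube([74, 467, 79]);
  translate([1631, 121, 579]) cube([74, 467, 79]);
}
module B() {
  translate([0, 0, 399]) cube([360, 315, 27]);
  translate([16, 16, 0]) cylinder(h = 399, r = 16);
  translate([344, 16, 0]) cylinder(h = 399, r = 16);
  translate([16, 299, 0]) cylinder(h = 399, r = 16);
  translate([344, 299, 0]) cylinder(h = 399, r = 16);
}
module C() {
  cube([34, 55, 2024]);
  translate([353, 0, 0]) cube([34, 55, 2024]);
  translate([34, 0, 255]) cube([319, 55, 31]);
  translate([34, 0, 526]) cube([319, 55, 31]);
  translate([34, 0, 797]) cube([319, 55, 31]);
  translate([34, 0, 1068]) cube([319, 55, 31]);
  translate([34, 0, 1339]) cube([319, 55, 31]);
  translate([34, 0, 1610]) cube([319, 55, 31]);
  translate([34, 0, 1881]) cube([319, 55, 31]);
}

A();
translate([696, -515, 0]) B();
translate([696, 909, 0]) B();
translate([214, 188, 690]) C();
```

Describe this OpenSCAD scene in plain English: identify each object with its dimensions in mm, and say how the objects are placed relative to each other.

A is a table: top 1752 mm (x) × 709 mm (y), 32 mm thick, upper face at z = 690 mm, on four 74×74 mm square legs, each inset 47 mm from the nearest pair of top edges, running from z = 0 to the bottom of the top. Four apron rails, 74 mm thick and 79 mm tall, run between adjacent legs with their top edges flush with the underside of the top and their outer faces flush with the legs' outer faces.

B is a four-legged stool. The seat is 360×315 mm, 27 mm thick, top at z = 426 mm. It stands on four round legs, each 32 mm in diameter, from z = 0 to the seat underside, each leg's axis is inset half a diameter from the nearest pair of seat edges (so the leg's bounding box is flush with the corner).

C is a wooden ladder with two side rails of 34×55 mm section and 2024 mm height, set 387 mm apart overall. Between them run 7 rectangular rungs (55 mm deep, 31 mm thick), front faces flush with the rails' −y face. The bottom of the first rung is 255 mm above the floor and each subsequent rung is 271 mm higher than the one below.

Two stools sit around the table at the −y, +y sides. The ladder is on top of the table.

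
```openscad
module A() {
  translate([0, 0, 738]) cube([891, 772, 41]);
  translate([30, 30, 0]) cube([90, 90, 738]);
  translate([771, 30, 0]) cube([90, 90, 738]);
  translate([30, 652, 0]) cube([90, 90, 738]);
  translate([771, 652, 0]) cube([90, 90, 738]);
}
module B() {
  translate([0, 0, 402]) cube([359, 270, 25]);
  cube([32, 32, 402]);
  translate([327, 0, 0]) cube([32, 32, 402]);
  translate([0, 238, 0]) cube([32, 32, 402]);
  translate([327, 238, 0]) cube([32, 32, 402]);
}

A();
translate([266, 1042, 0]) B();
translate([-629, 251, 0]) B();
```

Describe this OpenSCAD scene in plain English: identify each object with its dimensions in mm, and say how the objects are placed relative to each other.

A is a table: top 891 mm (x) × 772 mm (y), 41 mm thick, upper face at z = 779 mm, on four 90×90 mm square legs, each inset 30 mm from the nearest pair of top edges, running from z = 0 to the bottom of the top.

B is a four-legged stool. The seat is a 359×270×25 mm slab whose top surface is at z = 427 mm; four square legs, each 32×32 mm in cross-section, run from the floor (z = 0) to the underside of the seat, each flush with a corner of the seat.

Two stools sit around the table at the +y, −x sides.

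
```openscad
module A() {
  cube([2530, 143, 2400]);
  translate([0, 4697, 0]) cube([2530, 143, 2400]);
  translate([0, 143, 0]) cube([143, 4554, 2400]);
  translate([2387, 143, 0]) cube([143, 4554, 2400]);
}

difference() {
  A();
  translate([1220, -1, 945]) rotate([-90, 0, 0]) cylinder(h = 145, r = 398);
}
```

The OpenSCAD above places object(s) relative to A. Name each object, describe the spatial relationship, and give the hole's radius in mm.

The subtracted cylinder has r = 398 mm.

A is a house frame. The house frame has a circular hole through its front wall. The hole's radius is 398 mm.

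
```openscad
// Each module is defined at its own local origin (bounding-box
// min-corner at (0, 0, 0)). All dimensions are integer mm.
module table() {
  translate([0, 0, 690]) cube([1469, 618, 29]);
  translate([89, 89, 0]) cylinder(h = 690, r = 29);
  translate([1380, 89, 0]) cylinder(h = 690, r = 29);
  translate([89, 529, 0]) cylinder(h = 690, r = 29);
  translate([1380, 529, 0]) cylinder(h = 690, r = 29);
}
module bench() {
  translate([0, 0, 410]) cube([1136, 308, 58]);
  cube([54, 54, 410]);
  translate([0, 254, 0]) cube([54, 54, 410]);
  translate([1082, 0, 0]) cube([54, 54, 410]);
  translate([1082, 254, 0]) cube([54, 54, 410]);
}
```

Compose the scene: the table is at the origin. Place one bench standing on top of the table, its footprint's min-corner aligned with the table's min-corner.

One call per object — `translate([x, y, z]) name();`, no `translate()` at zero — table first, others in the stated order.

table();
translate([0, 0, 719]) bench();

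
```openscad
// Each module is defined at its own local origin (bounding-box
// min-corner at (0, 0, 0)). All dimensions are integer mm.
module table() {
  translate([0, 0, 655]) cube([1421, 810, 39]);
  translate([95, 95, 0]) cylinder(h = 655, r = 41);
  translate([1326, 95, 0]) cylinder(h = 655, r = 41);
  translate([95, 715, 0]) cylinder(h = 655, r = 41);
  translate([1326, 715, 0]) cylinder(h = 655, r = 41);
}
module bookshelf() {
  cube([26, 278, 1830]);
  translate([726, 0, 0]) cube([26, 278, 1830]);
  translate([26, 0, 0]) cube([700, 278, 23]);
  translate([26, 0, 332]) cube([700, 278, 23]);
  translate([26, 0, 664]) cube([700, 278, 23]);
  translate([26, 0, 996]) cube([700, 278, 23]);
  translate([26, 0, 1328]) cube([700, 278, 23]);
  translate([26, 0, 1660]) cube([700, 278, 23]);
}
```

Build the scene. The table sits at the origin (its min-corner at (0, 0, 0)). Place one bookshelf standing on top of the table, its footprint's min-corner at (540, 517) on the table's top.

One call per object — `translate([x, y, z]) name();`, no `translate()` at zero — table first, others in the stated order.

table();
translate([540, 517, 694]) bookshelf();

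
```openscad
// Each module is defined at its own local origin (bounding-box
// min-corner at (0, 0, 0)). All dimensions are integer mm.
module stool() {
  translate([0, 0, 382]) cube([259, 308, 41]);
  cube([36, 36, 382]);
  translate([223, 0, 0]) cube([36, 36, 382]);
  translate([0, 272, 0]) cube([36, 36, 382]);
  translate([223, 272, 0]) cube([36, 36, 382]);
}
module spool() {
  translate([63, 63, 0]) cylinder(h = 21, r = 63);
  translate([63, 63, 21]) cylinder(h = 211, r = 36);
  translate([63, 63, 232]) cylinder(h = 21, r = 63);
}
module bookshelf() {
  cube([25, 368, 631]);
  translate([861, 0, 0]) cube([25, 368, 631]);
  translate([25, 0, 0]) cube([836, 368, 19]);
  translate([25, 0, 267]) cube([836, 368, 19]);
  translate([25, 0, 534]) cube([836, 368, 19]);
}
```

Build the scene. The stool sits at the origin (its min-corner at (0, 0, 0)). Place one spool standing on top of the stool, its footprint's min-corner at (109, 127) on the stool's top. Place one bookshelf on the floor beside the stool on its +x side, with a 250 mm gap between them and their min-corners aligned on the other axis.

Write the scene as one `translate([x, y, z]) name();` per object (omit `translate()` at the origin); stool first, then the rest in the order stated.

stool();
translate([109, 127, 423]) spool();
translate([509, 0, 0]) bookshelf();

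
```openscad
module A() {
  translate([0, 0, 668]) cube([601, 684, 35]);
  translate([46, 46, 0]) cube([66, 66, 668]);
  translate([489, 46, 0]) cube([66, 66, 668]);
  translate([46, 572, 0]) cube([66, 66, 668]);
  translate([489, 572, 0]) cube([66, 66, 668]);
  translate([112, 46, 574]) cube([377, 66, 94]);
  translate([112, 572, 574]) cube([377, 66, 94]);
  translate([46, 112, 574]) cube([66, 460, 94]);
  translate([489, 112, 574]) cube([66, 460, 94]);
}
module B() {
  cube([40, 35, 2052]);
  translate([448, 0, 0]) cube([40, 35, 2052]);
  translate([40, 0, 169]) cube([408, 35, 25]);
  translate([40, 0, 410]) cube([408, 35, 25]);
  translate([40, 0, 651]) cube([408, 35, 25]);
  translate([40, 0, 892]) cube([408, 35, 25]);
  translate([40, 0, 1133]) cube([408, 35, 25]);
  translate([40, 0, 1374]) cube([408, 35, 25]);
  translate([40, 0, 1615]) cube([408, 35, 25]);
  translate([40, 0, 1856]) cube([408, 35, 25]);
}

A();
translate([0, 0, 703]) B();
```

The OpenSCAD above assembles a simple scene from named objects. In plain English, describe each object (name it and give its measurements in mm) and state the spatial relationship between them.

A is a rectangular dining table. The top is 601×684×35 mm with its upper surface at z = 703 mm. It stands on four 66×66 mm square legs, each inset 46 mm from the nearest pair of top edges, running from the floor to the underside of the top. Four apron rails, 66 mm thick and 94 mm tall, run between adjacent legs with their top edges flush with the underside of the top and their outer faces flush with the legs' outer faces.

B is a wooden ladder with two side rails of 40×35 mm section and 2052 mm height, set 488 mm apart overall. Between them run 8 rectangular rungs (35 mm deep, 25 mm thick), front faces flush with the rails' −y face. The bottom of the first rung is 169 mm above the floor and each subsequent rung is 241 mm higher than the one below.

The ladder is on top of the table.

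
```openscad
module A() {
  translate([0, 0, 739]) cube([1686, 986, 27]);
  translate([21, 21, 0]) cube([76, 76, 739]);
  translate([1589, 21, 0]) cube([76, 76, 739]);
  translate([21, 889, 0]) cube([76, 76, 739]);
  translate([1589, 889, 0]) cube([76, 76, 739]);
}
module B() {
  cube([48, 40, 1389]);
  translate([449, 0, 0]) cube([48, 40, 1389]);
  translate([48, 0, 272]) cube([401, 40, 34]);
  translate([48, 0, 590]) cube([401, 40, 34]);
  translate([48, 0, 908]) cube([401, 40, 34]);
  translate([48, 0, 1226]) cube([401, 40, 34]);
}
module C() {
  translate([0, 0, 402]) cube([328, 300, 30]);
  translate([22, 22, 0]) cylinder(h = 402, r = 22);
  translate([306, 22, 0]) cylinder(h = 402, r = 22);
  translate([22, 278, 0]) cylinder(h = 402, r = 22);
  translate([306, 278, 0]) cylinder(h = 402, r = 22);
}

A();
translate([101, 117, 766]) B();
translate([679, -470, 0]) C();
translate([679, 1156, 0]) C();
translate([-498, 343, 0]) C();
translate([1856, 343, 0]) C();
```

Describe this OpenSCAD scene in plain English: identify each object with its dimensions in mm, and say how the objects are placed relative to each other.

A is a table with a 1686×986 mm rectangular top, 27 mm thick, top surface at z = 766 mm, supported by four 76×76 mm square legs, each inset 21 mm from the nearest pair of top edges, running from the floor.

B is a straight ladder. Two 48×40 mm vertical rails, 1389 mm tall, stand 497 mm apart (outside-to-outside) with their front faces coplanar on the −y side. 4 rungs, each 40 mm deep and 34 mm tall, span between the inner faces of the rails, front faces flush with the rails. The lowest rung's underside is at z = 272 mm and rungs are spaced 318 mm apart (underside to underside).

C is a four-legged stool. The seat is a 328×300×30 mm slab whose top surface is at z = 432 mm; four round legs, each 44 mm in diameter, run from the floor (z = 0) to the underside of the seat, each leg's axis is inset half a diameter from the nearest pair of seat edges (so the leg's bounding box is flush with the corner).

The ladder is on top of the table. Four stools sit around the table at the −y, +y, −x, +x sides.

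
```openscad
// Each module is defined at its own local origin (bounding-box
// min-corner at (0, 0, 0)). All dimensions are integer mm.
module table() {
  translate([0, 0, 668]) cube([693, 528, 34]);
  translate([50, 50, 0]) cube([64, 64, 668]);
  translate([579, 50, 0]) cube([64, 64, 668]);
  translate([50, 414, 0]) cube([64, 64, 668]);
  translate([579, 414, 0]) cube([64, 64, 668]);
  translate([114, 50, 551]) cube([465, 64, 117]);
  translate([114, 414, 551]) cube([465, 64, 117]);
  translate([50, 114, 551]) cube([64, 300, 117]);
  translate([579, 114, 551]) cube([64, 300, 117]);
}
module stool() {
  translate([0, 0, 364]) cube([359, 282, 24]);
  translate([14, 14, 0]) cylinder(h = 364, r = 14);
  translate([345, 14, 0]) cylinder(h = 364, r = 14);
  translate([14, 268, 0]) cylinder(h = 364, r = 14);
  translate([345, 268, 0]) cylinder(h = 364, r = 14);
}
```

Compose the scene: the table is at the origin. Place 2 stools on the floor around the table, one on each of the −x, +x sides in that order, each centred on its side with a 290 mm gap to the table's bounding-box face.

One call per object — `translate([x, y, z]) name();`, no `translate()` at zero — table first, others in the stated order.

table();
translate([-649, 123, 0]) stool();
translate([983, 123, 0]) stool();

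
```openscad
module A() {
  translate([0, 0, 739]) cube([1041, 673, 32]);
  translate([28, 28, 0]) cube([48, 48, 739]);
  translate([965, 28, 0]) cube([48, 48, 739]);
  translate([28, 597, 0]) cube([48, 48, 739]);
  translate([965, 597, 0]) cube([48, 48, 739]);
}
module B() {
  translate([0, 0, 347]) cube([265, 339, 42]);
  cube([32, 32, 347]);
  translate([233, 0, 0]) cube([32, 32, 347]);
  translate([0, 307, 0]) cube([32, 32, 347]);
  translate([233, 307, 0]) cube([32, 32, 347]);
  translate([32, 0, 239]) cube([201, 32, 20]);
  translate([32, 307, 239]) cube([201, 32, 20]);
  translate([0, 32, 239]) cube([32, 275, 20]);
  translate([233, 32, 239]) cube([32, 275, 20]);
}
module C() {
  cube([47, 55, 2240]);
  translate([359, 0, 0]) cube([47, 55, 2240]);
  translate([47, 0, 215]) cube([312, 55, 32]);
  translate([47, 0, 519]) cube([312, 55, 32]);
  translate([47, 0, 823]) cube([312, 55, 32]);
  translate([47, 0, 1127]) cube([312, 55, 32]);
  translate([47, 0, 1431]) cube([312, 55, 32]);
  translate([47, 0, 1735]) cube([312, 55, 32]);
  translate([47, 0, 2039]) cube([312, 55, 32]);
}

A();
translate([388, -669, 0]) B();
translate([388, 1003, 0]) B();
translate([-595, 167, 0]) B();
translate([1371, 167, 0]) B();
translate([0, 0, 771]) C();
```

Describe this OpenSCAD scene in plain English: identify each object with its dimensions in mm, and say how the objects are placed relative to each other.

A is a rectangular dining table. The top is 1041×673×32 mm with its upper surface at z = 771 mm. It stands on four 48×48 mm square legs, each inset 28 mm from the nearest pair of top edges, running from the floor to the underside of the top.

B is a four-legged stool. The seat is 265×339 mm, 42 mm thick, top at z = 389 mm. It stands on four square legs, each 32×32 mm in cross-section, from z = 0 to the seat underside, each flush with a corner of the seat. Four stretchers, 32 mm wide and 20 mm tall, connect adjacent legs with their undersides at z = 239 mm, each running between the inner faces of the legs it joins and aligned with the legs' outer faces on the other axis.

C is a straight ladder. Two 47×55 mm vertical rails, 2240 mm tall, stand 406 mm apart (outside-to-outside) with their front faces coplanar on the −y side. 7 rungs, each 55 mm deep and 32 mm tall, span between the inner faces of the rails, front faces flush with the rails. The lowest rung's underside is at z = 215 mm and rungs are spaced 304 mm apart (underside to underside).

Four stools sit around the table at the −y, +y, −x, +x sides. The ladder is on top of the table.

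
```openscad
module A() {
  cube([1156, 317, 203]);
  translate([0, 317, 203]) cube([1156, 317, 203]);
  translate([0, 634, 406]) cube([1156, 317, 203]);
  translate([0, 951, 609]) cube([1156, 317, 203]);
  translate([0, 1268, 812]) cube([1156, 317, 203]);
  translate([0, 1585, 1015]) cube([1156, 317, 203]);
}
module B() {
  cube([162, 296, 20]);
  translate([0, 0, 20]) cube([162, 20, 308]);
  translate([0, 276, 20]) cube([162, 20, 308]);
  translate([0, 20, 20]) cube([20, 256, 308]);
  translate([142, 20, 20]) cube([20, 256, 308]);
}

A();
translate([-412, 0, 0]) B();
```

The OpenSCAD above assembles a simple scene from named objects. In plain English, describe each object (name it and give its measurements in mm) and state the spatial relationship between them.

A is a run of 6 identical solid stair steps. Each tread is 1156×317 mm and each step block is 203 mm high. Step 1 rests on the floor; step k is offset from step 1 by (k−1)×317 mm in y and (k−1)×203 mm in z.

B is an open-topped rectangular box: outside dimensions 162×296×328 mm, with a uniform wall and base thickness of 20 mm. The base is a full 162×296 slab on the floor; four walls sit on top of the base. The front and back walls (the −y and +y sides) span the full width; the two side walls fit between them.

The open box is on the floor beside the staircase on its −x side.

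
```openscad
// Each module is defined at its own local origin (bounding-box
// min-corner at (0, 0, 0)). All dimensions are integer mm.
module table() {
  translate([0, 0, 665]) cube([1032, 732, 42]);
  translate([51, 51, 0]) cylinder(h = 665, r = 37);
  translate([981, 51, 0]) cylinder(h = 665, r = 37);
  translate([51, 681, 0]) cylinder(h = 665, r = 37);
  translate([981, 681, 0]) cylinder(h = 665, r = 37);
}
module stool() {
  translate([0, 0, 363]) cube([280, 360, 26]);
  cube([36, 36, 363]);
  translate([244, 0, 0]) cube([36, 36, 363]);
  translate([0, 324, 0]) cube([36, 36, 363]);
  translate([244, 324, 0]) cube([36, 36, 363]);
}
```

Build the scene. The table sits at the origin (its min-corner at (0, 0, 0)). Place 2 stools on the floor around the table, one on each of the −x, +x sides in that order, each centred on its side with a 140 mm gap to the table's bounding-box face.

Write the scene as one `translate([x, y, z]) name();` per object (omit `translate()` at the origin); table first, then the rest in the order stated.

table();
translate([-420, 186, 0]) stool();
translate([1172, 186, 0]) stool();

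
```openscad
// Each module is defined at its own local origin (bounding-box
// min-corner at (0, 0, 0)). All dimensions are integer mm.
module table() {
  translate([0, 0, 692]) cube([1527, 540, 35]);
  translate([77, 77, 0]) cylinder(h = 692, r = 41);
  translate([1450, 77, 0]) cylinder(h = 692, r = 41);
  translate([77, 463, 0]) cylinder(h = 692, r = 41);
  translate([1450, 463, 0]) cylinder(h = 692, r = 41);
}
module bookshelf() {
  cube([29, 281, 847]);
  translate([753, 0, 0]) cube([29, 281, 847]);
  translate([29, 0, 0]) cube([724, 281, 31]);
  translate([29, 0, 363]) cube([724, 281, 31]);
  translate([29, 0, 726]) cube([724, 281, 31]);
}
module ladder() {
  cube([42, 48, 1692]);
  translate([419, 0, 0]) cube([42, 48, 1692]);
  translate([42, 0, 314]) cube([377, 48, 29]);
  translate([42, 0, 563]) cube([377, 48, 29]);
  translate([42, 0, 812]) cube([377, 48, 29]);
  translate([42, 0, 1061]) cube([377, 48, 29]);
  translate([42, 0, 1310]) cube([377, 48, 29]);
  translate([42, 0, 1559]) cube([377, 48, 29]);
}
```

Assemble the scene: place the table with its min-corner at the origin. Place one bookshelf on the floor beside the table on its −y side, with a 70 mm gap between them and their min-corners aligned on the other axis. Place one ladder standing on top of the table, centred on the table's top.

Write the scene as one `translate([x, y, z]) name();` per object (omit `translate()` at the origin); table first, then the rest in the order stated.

table();
translate([0, -351, 0]) bookshelf();
translate([533, 246, 727]) ladder();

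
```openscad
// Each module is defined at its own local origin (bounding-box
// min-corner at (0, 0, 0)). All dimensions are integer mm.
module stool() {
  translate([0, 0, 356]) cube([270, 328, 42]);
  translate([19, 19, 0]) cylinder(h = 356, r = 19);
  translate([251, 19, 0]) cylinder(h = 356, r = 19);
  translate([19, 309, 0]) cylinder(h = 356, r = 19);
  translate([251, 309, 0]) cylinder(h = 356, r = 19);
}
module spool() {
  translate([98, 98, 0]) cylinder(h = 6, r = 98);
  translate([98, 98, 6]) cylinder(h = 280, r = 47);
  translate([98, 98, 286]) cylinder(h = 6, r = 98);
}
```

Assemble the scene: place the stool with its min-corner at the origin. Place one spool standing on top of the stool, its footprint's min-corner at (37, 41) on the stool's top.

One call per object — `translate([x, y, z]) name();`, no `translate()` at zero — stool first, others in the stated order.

stool();
translate([37, 41, 398]) spool();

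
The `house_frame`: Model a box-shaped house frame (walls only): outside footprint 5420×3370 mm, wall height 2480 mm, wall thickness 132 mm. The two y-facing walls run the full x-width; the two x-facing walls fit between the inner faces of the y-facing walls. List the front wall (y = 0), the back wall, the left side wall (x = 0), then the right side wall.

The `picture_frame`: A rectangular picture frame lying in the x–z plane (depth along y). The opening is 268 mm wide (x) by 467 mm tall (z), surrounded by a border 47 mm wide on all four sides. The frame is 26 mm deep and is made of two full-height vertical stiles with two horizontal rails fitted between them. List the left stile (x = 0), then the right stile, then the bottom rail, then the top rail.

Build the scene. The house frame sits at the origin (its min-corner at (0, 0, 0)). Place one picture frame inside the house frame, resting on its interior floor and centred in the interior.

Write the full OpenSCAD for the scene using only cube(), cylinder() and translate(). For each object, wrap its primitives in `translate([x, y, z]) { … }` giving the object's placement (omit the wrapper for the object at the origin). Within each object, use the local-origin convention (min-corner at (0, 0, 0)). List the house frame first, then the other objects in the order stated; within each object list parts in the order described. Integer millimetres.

cube([5420, 132, 2480]);
translate([0, 3238, 0]) cube([5420, 132, 2480]);
translate([0, 132, 0]) cube([132, 3106, 2480]);
translate([5288, 132, 0]) cube([132, 3106, 2480]);
translate([2529, 1672, 0]) {
  cube([47, 26, 561]);
  translate([315, 0, 0]) cube([47, 26, 561]);
  translate([47, 0, 0]) cube([268, 26, 47]);
  translate([47, 0, 514]) cube([268, 26, 47]);
}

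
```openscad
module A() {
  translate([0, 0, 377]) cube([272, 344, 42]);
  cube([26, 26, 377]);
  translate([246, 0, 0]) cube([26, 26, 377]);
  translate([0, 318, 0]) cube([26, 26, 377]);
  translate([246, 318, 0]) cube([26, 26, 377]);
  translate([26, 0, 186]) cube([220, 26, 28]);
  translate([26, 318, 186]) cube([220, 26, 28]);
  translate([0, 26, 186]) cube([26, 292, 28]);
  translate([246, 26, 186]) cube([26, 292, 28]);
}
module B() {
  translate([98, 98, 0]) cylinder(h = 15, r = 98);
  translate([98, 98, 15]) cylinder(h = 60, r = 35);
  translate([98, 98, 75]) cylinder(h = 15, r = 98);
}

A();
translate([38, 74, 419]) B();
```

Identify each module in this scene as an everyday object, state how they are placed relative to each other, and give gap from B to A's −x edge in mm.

The spool's min-x is at 38; the stool's min-x is 0; gap = 38 mm.

A is a stool. B is a spool. The spool is on top of the stool, centred. The gap from the spool to the stool's −x edge is 38 mm.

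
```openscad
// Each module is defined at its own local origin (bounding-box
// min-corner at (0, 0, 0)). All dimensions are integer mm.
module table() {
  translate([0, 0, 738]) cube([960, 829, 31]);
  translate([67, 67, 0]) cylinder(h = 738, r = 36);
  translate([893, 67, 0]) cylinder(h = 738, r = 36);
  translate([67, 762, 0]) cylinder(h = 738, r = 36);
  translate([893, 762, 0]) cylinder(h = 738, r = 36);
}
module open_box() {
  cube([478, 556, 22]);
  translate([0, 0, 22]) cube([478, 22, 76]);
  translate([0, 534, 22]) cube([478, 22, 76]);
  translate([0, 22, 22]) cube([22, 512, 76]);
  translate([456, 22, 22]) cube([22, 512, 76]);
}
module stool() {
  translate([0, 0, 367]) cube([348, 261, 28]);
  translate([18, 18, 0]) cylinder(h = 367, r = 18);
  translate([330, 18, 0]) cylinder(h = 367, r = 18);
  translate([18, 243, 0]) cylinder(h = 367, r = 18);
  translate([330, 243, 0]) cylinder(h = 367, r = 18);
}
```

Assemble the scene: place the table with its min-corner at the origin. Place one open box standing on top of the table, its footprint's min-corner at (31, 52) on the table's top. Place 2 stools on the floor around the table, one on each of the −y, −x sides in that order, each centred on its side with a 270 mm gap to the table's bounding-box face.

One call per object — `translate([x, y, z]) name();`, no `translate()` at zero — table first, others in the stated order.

table();
translate([31, 52, 769]) open_box();
translate([306, -531, 0]) stool();
translate([-618, 284, 0]) stool();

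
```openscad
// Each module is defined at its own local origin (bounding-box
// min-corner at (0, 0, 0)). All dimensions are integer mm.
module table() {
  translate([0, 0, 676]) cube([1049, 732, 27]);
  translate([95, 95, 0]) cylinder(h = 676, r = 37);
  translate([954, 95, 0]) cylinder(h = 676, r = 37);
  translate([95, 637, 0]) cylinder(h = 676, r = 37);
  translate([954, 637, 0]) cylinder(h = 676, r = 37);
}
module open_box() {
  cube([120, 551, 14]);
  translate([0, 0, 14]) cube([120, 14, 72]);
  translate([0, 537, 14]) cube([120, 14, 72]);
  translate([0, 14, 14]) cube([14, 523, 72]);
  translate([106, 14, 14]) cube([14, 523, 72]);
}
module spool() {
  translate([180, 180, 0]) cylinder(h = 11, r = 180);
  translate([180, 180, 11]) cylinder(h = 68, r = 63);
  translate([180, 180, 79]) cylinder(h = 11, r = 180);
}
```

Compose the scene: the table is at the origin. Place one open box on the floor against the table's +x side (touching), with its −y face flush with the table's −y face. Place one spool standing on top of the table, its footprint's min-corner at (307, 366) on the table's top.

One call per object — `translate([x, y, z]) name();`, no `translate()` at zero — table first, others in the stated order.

table();
translate([1049, 0, 0]) open_box();
translate([307, 366, 703]) spool();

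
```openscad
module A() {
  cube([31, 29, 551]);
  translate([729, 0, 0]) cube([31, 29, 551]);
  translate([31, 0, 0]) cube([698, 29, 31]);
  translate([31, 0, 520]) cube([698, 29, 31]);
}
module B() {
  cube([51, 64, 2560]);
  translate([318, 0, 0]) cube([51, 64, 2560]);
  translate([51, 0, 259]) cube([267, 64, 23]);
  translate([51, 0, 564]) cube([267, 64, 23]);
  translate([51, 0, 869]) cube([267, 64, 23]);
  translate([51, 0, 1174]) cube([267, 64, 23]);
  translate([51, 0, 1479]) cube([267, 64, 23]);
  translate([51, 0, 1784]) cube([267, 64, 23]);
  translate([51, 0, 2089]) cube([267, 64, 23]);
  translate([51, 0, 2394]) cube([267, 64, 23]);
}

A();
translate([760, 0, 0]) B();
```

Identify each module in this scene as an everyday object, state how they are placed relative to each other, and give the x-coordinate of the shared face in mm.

A is a picture frame. B is a ladder. The ladder is against the picture frame's +x side, with their −y faces flush. The x-coordinate of the shared face is 760 mm.

The picture frame's +x face and the ladder's −x face are both at x = 760 mm.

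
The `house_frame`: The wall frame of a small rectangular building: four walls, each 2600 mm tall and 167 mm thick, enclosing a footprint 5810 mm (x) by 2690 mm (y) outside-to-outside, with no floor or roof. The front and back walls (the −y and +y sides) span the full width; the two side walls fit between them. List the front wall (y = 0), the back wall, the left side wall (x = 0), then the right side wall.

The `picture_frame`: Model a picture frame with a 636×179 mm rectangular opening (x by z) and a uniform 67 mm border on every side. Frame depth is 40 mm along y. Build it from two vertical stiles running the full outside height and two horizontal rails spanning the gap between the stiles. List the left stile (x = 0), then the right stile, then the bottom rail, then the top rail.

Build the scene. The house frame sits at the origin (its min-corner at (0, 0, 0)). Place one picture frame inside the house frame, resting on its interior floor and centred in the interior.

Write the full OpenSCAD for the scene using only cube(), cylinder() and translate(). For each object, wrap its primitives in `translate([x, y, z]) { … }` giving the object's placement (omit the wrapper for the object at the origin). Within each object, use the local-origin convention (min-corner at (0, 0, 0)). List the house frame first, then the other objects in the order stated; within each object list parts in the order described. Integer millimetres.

cube([5810, 167, 2600]);
translate([0, 2523, 0]) cube([5810, 167, 2600]);
translate([0, 167, 0]) cube([167, 2356, 2600]);
translate([5643, 167, 0]) cube([167, 2356, 2600]);
translate([2520, 1325, 0]) {
  cube([67, 40, 313]);
  translate([703, 0, 0]) cube([67, 40, 313]);
  translate([67, 0, 0]) cube([636, 40, 67]);
  translate([67, 0, 246]) cube([636, 40, 67]);
}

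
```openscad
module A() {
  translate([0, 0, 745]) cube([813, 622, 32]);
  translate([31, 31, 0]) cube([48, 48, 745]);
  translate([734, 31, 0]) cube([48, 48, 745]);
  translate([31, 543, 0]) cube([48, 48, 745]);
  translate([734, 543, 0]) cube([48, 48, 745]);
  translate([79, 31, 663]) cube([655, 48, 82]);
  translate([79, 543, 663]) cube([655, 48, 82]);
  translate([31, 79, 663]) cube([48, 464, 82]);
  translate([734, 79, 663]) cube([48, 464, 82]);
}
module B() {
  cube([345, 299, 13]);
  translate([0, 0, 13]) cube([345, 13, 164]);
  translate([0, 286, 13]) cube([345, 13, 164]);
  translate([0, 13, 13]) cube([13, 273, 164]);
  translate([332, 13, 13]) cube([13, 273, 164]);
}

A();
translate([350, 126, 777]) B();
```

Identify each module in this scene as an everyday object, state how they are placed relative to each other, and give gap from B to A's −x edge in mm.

The open box's min-x is at 350; the table's min-x is 0; gap = 350 mm.

A is a table. B is an open box. The open box is on top of the table. The gap from the open box to the table's −x edge is 350 mm.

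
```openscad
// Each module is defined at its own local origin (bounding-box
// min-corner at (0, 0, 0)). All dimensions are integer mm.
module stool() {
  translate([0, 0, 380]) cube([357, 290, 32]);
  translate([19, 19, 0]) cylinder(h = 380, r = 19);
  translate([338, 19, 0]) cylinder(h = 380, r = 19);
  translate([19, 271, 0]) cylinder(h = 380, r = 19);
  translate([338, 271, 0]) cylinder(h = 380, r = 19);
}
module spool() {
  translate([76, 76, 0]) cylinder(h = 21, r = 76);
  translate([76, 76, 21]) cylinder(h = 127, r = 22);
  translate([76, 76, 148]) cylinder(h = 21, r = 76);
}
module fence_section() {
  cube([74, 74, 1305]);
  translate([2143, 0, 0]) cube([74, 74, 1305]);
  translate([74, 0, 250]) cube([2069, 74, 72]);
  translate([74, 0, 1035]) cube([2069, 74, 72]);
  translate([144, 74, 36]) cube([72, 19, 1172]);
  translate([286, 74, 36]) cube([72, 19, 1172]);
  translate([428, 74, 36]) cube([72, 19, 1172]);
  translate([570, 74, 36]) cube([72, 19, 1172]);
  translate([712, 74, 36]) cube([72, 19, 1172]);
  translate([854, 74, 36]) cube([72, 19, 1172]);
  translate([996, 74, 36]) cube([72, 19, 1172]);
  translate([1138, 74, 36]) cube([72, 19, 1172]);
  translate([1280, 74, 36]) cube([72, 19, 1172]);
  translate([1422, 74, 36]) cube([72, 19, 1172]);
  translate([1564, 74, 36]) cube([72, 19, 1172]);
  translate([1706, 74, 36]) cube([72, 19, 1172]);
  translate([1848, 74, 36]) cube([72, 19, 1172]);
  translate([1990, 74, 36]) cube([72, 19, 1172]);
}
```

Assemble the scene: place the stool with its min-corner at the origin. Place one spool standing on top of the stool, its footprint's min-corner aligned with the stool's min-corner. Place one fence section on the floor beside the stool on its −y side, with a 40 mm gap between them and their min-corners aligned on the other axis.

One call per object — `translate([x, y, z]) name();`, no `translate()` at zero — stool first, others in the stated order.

stool();
translate([0, 0, 412]) spool();
translate([0, -133, 0]) fence_section();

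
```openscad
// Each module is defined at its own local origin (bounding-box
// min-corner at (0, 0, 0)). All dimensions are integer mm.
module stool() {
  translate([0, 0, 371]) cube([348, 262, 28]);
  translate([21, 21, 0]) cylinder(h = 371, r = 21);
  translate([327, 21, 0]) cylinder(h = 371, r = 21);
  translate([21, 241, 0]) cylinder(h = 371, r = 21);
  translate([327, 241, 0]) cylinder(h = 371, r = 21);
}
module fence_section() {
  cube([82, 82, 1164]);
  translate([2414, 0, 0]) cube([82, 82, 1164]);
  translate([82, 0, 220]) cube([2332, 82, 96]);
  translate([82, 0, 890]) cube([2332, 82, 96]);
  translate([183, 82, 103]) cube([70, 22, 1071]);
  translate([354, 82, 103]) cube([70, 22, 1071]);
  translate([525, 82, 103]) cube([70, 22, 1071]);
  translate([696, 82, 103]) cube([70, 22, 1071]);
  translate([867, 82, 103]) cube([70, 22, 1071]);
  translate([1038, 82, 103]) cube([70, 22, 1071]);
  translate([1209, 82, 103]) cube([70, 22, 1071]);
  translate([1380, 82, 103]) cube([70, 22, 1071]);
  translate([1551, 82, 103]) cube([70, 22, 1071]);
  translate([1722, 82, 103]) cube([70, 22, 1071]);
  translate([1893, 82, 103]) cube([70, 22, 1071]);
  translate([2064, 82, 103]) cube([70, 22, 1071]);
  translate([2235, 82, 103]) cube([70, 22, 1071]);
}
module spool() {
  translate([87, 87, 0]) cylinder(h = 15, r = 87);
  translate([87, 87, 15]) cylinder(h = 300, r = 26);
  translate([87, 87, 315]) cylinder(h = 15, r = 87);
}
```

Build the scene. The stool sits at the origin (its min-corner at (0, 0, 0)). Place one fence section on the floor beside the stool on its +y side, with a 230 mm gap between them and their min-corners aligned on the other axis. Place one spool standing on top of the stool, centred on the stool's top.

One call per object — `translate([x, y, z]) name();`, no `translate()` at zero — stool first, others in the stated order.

stool();
translate([0, 492, 0]) fence_section();
translate([87, 44, 399]) spool();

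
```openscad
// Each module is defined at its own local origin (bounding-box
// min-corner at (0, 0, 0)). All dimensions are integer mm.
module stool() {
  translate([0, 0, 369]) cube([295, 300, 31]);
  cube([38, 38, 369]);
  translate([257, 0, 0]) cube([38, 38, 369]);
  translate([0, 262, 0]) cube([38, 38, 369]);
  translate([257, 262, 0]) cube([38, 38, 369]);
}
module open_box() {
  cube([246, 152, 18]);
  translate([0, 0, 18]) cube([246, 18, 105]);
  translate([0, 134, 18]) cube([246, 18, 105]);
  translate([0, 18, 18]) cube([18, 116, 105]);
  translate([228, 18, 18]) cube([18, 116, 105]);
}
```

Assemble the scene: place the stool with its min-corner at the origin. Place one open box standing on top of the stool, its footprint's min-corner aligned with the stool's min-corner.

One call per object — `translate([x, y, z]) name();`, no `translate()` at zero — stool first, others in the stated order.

stool();
translate([0, 0, 400]) open_box();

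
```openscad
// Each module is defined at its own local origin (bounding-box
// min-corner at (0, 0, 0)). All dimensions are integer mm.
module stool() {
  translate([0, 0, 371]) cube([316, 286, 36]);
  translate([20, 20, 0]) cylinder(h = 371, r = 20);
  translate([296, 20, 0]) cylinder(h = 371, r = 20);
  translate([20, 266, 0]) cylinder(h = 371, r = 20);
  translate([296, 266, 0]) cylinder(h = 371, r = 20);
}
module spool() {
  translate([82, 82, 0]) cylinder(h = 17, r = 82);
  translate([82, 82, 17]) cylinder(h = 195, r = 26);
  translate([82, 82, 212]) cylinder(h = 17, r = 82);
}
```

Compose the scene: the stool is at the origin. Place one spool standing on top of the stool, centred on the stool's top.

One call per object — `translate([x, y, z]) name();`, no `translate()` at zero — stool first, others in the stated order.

stool();
translate([76, 61, 407]) spool();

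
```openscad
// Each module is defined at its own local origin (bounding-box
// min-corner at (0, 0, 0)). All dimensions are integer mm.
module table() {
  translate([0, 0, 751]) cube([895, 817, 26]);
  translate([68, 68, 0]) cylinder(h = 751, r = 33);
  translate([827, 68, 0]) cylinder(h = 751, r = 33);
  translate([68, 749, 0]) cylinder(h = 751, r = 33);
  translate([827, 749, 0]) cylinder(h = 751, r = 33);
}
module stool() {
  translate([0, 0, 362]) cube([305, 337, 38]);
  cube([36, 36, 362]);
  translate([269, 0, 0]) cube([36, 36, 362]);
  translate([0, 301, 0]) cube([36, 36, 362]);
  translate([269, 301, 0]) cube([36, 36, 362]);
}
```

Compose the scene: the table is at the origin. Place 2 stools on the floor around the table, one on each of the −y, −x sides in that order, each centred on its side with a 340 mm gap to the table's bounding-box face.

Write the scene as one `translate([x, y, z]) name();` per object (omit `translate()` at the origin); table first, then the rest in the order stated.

table();
translate([295, -677, 0]) stool();
translate([-645, 240, 0]) stool();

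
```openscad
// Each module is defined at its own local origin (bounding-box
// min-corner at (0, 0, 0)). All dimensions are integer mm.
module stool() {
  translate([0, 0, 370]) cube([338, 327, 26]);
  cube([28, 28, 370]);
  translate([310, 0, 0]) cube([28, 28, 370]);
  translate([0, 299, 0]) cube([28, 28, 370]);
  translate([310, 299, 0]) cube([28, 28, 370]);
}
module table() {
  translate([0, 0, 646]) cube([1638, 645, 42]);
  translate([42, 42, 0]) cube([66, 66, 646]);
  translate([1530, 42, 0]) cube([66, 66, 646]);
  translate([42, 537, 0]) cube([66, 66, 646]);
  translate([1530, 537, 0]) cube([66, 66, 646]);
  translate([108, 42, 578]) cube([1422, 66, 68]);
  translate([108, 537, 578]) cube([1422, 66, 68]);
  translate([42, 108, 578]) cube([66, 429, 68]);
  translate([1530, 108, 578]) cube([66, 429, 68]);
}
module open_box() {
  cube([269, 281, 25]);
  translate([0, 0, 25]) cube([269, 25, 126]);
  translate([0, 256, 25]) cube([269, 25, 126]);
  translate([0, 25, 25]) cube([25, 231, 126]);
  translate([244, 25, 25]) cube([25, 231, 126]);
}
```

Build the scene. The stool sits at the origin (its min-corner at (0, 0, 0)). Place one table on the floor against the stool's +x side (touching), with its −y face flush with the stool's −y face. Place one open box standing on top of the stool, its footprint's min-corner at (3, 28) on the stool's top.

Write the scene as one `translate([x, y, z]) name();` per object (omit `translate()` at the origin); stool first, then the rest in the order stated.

stool();
translate([338, 0, 0]) table();
translate([3, 28, 396]) open_box();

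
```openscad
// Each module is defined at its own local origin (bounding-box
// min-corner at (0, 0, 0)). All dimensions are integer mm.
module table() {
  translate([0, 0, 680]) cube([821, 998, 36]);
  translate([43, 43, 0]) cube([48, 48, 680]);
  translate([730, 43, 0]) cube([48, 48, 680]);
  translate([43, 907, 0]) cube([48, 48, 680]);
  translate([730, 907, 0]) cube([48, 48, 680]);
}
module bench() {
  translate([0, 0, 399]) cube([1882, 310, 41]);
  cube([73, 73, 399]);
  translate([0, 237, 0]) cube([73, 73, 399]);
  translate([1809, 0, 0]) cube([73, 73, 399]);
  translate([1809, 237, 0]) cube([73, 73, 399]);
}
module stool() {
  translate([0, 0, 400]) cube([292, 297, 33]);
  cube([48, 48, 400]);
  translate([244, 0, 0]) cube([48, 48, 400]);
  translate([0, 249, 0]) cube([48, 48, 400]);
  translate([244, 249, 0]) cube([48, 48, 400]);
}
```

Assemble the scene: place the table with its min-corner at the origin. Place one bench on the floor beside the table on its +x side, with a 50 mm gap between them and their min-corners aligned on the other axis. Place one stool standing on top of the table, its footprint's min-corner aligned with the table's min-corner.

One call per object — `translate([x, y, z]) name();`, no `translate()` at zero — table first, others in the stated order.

table();
translate([871, 0, 0]) bench();
translate([0, 0, 716]) stool();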